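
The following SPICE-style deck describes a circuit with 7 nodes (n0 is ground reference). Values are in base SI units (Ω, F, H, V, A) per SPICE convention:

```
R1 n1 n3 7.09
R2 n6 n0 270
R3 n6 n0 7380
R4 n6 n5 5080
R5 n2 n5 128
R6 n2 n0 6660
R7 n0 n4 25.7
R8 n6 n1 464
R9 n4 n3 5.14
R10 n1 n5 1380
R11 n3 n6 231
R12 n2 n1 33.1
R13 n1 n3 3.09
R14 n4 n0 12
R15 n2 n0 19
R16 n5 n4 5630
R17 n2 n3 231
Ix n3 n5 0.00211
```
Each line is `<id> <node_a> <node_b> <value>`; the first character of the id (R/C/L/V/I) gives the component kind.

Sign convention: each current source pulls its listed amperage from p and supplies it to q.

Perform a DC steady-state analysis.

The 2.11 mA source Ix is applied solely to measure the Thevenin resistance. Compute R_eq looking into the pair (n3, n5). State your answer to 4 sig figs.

MNA unknowns: 6 node voltages V₁..V_6
R1: Y=0.1410 on G[1,3]
R2: Y=0.003704 on G[6,0]
R3: Y=0.0001355 on G[6,0]
R4: Y=0.0001969 on G[6,5]
R5: Y=0.007812 on G[2,5]
R6: Y=0.0001502 on G[2,0]
R7: Y=0.03891 on G[0,4]
R8: Y=0.002155 on G[6,1]
R9: Y=0.1946 on G[4,3]
R10: Y=0.0007246 on G[1,5]
R11: Y=0.004329 on G[3,6]
R12: Y=0.03021 on G[2,1]
R13: Y=0.3236 on G[1,3]
R14: Y=0.08333 on G[4,0]
R15: Y=0.05263 on G[2,0]
R16: Y=0.0001776 on G[5,4]
R17: Y=0.004329 on G[2,3]
Ix: z[3]−=0.00211, z[5]+=0.00211
solve → V1=-0.009830, V2=0.01691, V3=-0.01201, V4=-0.007231, V5=0.2506, V6=-0.002266

R_eq = 124.5 Ω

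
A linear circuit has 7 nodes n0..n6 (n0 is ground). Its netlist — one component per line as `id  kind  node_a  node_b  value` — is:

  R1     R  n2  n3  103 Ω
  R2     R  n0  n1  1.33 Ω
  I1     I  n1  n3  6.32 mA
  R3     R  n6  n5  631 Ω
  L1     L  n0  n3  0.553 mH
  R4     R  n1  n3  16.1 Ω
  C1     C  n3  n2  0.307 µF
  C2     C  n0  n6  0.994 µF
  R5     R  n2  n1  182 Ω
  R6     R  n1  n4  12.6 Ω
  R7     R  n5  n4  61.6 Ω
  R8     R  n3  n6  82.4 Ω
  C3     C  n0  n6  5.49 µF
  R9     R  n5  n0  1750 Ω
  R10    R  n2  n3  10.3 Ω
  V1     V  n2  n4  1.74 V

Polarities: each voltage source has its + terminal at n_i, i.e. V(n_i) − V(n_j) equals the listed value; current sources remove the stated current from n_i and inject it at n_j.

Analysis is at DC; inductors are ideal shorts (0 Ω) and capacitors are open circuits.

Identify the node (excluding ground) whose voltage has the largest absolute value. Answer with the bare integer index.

4

MNA unknowns: 6 node voltages V₁..V_6 plus 2 source currents (L1, V1)
R1: Y=0.009709 on G[2,3]
R2: Y=0.7519 on G[0,1]
I1: z[1]−=0.00632, z[3]+=0.00632
R3: Y=0.001585 on G[6,5]
L1: row V0−V3=0, i_L1 at 0,3
R4: Y=0.06211 on G[1,3]
C1: Y=0.000 on G[3,2]
C2: Y=0.000 on G[0,6]
R5: Y=0.005495 on G[2,1]
R6: Y=0.07937 on G[1,4]
R7: Y=0.01623 on G[5,4]
R8: Y=0.01214 on G[3,6]
C3: Y=0.000 on G[0,6]
R9: Y=0.0005714 on G[5,0]
R10: Y=0.09709 on G[2,3]
V1: row V2−V4=1.74, i_V1 at 2,4
solve → V1=-0.09573, V2=0.6878, V3=0.000, V4=-1.052, V5=-0.9382, V6=-0.1084
aux → i_L1=-0.07251, i_V1=-0.07776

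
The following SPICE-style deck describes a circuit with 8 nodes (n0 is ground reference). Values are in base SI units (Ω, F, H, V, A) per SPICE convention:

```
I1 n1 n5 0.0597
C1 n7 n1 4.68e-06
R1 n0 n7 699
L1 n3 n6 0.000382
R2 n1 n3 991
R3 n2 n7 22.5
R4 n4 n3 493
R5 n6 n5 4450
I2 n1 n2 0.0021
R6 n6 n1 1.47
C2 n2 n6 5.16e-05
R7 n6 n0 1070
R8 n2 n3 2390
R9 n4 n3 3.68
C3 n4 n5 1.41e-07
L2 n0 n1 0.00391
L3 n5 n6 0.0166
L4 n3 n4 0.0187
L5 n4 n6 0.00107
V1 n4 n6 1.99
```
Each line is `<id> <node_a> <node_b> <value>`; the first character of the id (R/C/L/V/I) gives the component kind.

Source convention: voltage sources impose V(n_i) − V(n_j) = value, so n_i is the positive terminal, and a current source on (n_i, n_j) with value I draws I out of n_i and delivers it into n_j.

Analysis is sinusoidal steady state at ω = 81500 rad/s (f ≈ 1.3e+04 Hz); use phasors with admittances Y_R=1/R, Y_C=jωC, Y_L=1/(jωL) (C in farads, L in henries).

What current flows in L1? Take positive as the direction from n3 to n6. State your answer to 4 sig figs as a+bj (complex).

0.007316-0.06271j A

MNA unknowns: 7 node voltages V₁..V_7 plus 1 source current (V1)
I1: z[1]−=0.0597, z[5]+=0.0597
C1: Y=0.000+0.3814j on G[7,1]
R1: Y=0.001431+0.000j on G[0,7]
L1: Y=0.000-0.03212j on G[3,6]
R2: Y=0.001009+0.000j on G[1,3]
R3: Y=0.04444+0.000j on G[2,7]
R4: Y=0.002028+0.000j on G[4,3]
R5: Y=0.0002247+0.000j on G[6,5]
I2: z[1]−=0.0021, z[2]+=0.0021
R6: Y=0.6803+0.000j on G[6,1]
C2: Y=0.000+4.205j on G[2,6]
R7: Y=0.0009346+0.000j on G[6,0]
R8: Y=0.0004184+0.000j on G[2,3]
R9: Y=0.2717+0.000j on G[4,3]
C3: Y=0.000+0.01149j on G[4,5]
L2: Y=0.000-0.003138j on G[0,1]
L3: Y=0.000-0.0007392j on G[5,6]
L4: Y=0.000-0.0006561j on G[3,4]
L5: Y=0.000-0.01147j on G[4,6]
V1: row V4−V6=1.99, i_V1 at 4,6
solve → V1=-0.01498-0.01376j, V2=0.06738-0.01449j, V3=2.020+0.2131j, V4=2.057-0.01466j, V5=2.309-5.520j, V6=0.06745-0.01466j, V7=-0.01387-0.02328j
aux → i_V1=0.05308+0.08810j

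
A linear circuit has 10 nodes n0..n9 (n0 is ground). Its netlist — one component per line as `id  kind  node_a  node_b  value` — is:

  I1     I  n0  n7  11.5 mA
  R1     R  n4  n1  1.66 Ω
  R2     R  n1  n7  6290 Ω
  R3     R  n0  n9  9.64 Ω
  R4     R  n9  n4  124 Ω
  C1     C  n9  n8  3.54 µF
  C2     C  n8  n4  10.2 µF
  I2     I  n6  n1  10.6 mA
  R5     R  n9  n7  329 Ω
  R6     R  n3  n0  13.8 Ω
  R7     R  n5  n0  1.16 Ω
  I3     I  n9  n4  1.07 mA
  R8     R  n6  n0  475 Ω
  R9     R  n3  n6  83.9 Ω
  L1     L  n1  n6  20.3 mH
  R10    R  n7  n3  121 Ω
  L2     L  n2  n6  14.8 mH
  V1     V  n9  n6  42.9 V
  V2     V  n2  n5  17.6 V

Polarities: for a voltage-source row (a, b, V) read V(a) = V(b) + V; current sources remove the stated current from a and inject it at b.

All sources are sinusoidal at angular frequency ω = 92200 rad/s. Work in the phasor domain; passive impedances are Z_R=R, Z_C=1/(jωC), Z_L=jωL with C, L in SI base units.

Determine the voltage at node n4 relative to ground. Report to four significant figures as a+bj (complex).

Apply KCL at each of the 9 non-ground nodes and solve the resulting linear system.
Node n1: branches {R1, R2, I2, L1} → V_1 = 4.551-0.3518j
Node n2: branches {L2, V2} → V_2 = 17.60+0.04766j
Node n3: branches {R6, R9, R10} → V_3 = -5.074-0.05727j
Node n4: branches {R1, R4, C2, I3} → V_4 = 4.535-0.3900j
Node n5: branches {R7, V2} → V_5 = -0.0003372+0.04766j
Node n6: branches {I2, R8, R9, L1, L2, V1} → V_6 = -38.46-0.3490j
Node n7: branches {I1, R2, R5, R10} → V_7 = -1.415-0.1387j
Node n8: branches {C1, C2} → V_8 = 4.510-0.3794j
Node n9: branches {R3, R4, C1, R5, I3, V1} → V_9 = 4.439-0.3490j
Source currents: i(V1)=-0.4686+0.05985j, i(V2)=-0.0002907+0.04108j

4.535-0.3900j V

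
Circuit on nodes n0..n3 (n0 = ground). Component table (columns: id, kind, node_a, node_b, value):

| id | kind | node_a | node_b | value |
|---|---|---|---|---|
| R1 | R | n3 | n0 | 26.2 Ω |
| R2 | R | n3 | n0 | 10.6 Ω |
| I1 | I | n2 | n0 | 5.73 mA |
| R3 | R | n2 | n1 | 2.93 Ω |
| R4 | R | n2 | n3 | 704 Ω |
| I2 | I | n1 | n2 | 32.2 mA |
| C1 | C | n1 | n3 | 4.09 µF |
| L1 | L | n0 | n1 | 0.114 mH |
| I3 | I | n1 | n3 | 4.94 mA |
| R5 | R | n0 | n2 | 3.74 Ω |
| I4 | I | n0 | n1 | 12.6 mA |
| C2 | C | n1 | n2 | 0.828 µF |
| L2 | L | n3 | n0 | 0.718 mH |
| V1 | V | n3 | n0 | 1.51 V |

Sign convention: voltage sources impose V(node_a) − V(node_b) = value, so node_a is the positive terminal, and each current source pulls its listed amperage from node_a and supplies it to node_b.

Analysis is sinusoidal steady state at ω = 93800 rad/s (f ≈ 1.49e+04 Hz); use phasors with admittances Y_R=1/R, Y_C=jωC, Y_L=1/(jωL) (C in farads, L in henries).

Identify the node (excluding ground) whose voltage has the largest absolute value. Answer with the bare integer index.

MNA unknowns: 3 node voltages V₁..V_3 plus 1 source current (V1)
R1: Y=0.03817+0.000j on G[3,0]
R2: Y=0.09434+0.000j on G[3,0]
I1: z[2]−=0.00573, z[0]+=0.00573
R3: Y=0.3413+0.000j on G[2,1]
R4: Y=0.001420+0.000j on G[2,3]
I2: z[1]−=0.0322, z[2]+=0.0322
C1: Y=0.000+0.3836j on G[1,3]
L1: Y=0.000-0.09352j on G[0,1]
I3: z[1]−=0.00494, z[3]+=0.00494
R5: Y=0.2674+0.000j on G[0,2]
I4: z[0]−=0.0126, z[1]+=0.0126
C2: Y=0.000+0.07767j on G[1,2]
L2: Y=0.000-0.01485j on G[3,0]
V1: row V3−V0=1.51, i_V1 at 3,0
solve → V1=1.514+0.7831j, V2=0.8604+0.5213j, V3=1.510+0.000j
aux → i_V1=-0.4965+0.02461j

1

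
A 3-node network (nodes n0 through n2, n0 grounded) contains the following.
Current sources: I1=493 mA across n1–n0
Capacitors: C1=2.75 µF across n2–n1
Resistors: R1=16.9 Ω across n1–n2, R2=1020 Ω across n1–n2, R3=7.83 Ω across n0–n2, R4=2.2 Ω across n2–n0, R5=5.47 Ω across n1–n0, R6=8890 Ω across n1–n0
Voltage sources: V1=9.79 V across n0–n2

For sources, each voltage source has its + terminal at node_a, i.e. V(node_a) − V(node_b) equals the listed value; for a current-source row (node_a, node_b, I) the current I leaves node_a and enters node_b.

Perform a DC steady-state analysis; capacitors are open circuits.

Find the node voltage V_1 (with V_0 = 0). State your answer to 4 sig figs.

Apply KCL at each of the 2 non-ground nodes and solve the resulting linear system.
Node n1: branches {I1, C1, R1, R2, R5, R6} → V_1 = -4.451
Node n2: branches {C1, R1, R2, R3, R4, V1} → V_2 = -9.790
Source currents: i(V1)=-6.021

-4.451 V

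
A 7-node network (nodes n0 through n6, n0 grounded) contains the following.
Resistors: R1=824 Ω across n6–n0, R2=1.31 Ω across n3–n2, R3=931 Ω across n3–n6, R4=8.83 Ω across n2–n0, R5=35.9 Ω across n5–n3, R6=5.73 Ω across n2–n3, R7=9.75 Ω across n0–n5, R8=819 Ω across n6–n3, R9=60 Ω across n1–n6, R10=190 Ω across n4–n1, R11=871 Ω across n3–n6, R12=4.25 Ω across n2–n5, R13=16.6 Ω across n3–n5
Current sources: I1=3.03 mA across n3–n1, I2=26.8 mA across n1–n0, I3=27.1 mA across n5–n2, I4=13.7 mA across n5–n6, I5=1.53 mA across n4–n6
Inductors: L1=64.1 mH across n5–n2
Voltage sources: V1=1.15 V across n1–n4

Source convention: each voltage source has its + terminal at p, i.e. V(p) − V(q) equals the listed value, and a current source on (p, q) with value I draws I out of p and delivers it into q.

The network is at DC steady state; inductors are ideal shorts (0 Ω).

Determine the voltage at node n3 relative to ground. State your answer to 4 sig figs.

MNA unknowns: 6 node voltages V₁..V_6 plus 2 source currents (L1, V1)
R1: Y=0.001214 on G[6,0]
I1: z[3]−=0.00303, z[1]+=0.00303
R2: Y=0.7634 on G[3,2]
R3: Y=0.001074 on G[3,6]
R4: Y=0.1133 on G[2,0]
R5: Y=0.02786 on G[5,3]
L1: row V5−V2=0, i_L1 at 5,2
I2: z[1]−=0.0268, z[0]+=0.0268
R6: Y=0.1745 on G[2,3]
I3: z[5]−=0.0271, z[2]+=0.0271
R7: Y=0.1026 on G[0,5]
R8: Y=0.001221 on G[6,3]
R9: Y=0.01667 on G[1,6]
R10: Y=0.005263 on G[4,1]
R11: Y=0.001148 on G[3,6]
R12: Y=0.2353 on G[2,5]
I4: z[5]−=0.0137, z[6]+=0.0137
I5: z[4]−=0.00153, z[6]+=0.00153
R13: Y=0.06024 on G[3,5]
V1: row V1−V4=1.15, i_V1 at 1,4
solve → V1=-3.770, V2=-0.1115, V3=-0.1216, V4=-4.920, V5=-0.1115, V6=-2.252
aux → i_L1=-0.03025, i_V1=-0.004523

-0.1216 V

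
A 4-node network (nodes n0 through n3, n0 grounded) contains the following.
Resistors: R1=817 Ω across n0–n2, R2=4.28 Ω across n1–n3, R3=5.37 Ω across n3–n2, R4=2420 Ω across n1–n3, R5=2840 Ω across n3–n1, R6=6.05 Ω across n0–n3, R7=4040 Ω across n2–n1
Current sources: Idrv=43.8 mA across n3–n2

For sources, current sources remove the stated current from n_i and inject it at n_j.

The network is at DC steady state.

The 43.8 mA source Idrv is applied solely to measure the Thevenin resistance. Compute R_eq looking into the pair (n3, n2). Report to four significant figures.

Apply KCL at each of the 3 non-ground nodes and solve the resulting linear system.
Node n1: branches {R2, R4, R5, R7} → V_1 = -0.001469
Node n2: branches {R1, R3, R7, Idrv} → V_2 = 0.2317
Node n3: branches {R2, R3, R4, R5, R6, Idrv} → V_3 = -0.001715

R_eq = 5.328 Ω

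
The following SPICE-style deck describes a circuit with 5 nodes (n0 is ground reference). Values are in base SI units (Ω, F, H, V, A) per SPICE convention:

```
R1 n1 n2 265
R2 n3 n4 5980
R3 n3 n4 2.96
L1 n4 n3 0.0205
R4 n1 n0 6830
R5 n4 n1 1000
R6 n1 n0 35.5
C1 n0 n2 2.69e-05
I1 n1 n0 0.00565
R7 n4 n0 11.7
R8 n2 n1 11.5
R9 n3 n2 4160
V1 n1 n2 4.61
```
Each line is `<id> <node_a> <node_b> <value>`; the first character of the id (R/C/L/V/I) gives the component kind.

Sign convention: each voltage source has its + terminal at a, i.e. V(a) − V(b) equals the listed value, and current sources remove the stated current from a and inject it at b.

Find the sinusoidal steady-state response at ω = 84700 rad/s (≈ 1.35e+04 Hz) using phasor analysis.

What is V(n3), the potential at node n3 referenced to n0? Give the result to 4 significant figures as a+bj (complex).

0.05312+0.0009265j V

Apply KCL at each of the 4 non-ground nodes and solve the resulting linear system.
Node n1: branches {R1, R4, R5, R6, I1, R8, V1} → V_1 = 4.609+0.06176j
Node n2: branches {R1, C1, R8, R9, V1} → V_2 = -0.0008006+0.06176j
Node n3: branches {R2, R3, L1, R9} → V_3 = 0.05312+0.0009265j
Node n4: branches {R2, R3, L1, R5, R7} → V_4 = 0.05315+0.0008833j
Source currents: i(V1)=-0.5590-0.001809j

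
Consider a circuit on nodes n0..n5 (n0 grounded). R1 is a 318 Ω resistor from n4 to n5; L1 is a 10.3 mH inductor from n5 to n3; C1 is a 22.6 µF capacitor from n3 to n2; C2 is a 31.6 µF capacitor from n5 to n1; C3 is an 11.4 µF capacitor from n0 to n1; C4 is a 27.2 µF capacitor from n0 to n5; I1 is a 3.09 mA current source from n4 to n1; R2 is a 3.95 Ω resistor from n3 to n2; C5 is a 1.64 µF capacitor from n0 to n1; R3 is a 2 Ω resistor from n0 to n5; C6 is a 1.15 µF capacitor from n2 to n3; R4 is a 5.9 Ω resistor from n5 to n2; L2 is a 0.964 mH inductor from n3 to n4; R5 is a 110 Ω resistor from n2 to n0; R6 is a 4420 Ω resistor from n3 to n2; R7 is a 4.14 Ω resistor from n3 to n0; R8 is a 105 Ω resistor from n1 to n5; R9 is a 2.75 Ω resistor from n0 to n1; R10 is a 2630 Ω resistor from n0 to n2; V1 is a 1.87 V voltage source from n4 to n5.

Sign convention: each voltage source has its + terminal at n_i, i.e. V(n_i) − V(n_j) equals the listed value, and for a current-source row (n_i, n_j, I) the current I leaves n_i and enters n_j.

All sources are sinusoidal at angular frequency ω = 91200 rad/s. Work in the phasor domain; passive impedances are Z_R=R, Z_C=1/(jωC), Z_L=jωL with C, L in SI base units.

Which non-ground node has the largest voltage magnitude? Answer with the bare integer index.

4

Element admittances at ω=91200 rad/s:
  Y(R1) = 0.003145+0.000j S between n4,n5
  Y(L1) = 0.000-0.001065j S between n5,n3
  Y(C1) = 0.000+2.061j S between n3,n2
  Y(C2) = 0.000+2.882j S between n5,n1
  Y(C3) = 0.000+1.040j S between n0,n1
  Y(C4) = 0.000+2.481j S between n0,n5
  I1: injects 0.00309 A into n1 (from n4)
  Y(R2) = 0.2532+0.000j S between n3,n2
  Y(C5) = 0.000+0.1496j S between n0,n1
  Y(R3) = 0.5000+0.000j S between n0,n5
  Y(C6) = 0.000+0.1049j S between n2,n3
  Y(R4) = 0.1695+0.000j S between n5,n2
  Y(L2) = 0.000-0.01137j S between n3,n4
  Y(R5) = 0.009091+0.000j S between n2,n0
  Y(R6) = 0.0002262+0.000j S between n3,n2
  Y(R7) = 0.2415+0.000j S between n3,n0
  Y(R8) = 0.009524+0.000j S between n1,n5
  Y(R9) = 0.3636+0.000j S between n0,n1
  Y(R10) = 0.0003802+0.000j S between n0,n2
  V1: constraint V(n4)−V(n5) = 1.87
Assemble and solve the 6×6 MNA system:
  V(n1)=0.002543+0.0002580j  V(n2)=0.005358-0.04983j  V(n3)=0.001229-0.05047j  V(n4)=1.874+0.001119j  V(n5)=0.003622+0.001119j
  i(V1)=-0.009557+0.02130j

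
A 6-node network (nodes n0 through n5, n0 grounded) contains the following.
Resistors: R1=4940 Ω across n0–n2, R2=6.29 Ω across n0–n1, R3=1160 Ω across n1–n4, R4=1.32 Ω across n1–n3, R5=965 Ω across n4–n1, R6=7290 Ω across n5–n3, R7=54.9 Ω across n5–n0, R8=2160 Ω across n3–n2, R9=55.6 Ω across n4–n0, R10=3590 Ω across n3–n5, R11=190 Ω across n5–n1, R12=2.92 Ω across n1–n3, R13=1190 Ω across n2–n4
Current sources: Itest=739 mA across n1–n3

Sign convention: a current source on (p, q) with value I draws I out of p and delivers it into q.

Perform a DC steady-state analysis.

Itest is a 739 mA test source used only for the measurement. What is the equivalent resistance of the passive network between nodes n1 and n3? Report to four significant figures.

Apply KCL at each of the 5 non-ground nodes and solve the resulting linear system.
Node n1: branches {R2, R3, R4, R5, R11, R12, Itest} → V_1 = -0.002478
Node n2: branches {R1, R8, R13} → V_2 = 0.2103
Node n3: branches {R4, R6, R8, R10, R12, Itest} → V_3 = 0.6689
Node n4: branches {R3, R5, R9, R13} → V_4 = 0.008300
Node n5: branches {R6, R7, R10, R11} → V_5 = 0.01109

R_eq = 0.9085 Ω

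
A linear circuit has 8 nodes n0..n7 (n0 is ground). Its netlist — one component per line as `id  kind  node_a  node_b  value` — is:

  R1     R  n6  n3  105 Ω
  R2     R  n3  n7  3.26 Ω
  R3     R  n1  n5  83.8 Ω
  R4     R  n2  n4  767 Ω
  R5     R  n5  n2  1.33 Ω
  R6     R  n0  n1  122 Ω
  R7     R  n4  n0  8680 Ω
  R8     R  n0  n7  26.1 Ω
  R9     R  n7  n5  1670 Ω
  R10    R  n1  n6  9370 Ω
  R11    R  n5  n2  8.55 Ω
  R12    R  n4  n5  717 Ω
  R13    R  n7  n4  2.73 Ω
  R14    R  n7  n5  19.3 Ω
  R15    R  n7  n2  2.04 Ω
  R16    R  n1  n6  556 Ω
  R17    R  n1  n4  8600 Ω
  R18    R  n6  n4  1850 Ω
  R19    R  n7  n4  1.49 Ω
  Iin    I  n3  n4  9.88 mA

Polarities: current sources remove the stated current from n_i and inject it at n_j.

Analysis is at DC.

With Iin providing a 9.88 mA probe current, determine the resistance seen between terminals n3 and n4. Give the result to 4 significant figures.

MNA unknowns: 7 node voltages V₁..V_7
R1: Y=0.009524 on G[6,3]
R2: Y=0.3067 on G[3,7]
R3: Y=0.01193 on G[1,5]
R4: Y=0.001304 on G[2,4]
R5: Y=0.7519 on G[5,2]
R6: Y=0.008197 on G[0,1]
R7: Y=0.0001152 on G[4,0]
R8: Y=0.03831 on G[0,7]
R9: Y=0.0005988 on G[7,5]
R10: Y=0.0001067 on G[1,6]
R11: Y=0.1170 on G[5,2]
R12: Y=0.001395 on G[4,5]
R13: Y=0.3663 on G[7,4]
R14: Y=0.05181 on G[7,5]
R15: Y=0.4902 on G[7,2]
R16: Y=0.001799 on G[1,6]
R17: Y=0.0001163 on G[1,4]
R18: Y=0.0005405 on G[6,4]
R19: Y=0.6711 on G[7,4]
Iin: z[3]−=0.00988, z[4]+=0.00988
solve → V1=-0.001905, V2=0.0003768, V3=-0.03163, V4=0.009856, V5=0.0003618, V6=-0.02502, V7=0.0003780

R_eq = 4.199 Ω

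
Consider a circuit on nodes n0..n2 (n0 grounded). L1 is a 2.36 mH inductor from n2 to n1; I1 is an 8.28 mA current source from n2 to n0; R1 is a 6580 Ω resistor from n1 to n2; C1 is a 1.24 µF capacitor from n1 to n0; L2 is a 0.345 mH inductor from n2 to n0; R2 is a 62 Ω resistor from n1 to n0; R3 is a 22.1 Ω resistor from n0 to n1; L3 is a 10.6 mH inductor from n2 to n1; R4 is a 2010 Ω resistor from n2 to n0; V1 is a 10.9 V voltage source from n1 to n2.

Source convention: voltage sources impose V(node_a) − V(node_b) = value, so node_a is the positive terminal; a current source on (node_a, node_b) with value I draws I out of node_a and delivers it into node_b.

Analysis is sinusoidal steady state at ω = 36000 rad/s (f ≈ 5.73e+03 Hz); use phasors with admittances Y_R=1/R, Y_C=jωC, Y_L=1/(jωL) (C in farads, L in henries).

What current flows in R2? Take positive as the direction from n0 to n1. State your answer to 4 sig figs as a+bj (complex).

Element admittances at ω=36000 rad/s:
  Y(L1) = 0.000-0.01177j S between n2,n1
  I1: injects 0.00828 A into n0 (from n2)
  Y(R1) = 0.0001520+0.000j S between n1,n2
  Y(C1) = 0.000+0.04464j S between n1,n0
  Y(L2) = 0.000-0.08052j S between n2,n0
  Y(R2) = 0.01613+0.000j S between n1,n0
  Y(R3) = 0.04525+0.000j S between n0,n1
  Y(L3) = 0.000-0.002621j S between n2,n1
  Y(R4) = 0.0004975+0.000j S between n2,n0
  V1: constraint V(n1)−V(n2) = 10.9
Assemble and solve the 3×3 MNA system:
  V(n1)=6.120-10.64j  V(n2)=-4.780-10.64j
  i(V1)=-0.8520+0.5364j

-0.09871+0.1715j A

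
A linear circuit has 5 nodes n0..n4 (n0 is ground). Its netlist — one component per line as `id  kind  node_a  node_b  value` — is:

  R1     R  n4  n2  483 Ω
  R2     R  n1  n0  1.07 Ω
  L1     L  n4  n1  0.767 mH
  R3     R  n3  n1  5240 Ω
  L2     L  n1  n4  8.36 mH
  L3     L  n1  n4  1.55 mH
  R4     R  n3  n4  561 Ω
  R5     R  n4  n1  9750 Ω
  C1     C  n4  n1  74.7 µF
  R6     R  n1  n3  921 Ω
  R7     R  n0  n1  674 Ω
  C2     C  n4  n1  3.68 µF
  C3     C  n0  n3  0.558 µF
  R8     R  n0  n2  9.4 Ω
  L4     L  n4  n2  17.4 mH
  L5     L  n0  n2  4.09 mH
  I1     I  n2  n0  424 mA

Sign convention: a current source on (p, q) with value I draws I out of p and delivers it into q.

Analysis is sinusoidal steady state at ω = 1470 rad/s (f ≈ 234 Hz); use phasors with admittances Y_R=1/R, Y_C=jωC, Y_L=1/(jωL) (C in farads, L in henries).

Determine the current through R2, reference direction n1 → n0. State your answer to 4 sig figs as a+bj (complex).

Element admittances at ω=1470 rad/s:
  Y(R1) = 0.002070+0.000j S between n4,n2
  Y(R2) = 0.9346+0.000j S between n1,n0
  Y(L1) = 0.000-0.8869j S between n4,n1
  Y(R3) = 0.0001908+0.000j S between n3,n1
  Y(L2) = 0.000-0.08137j S between n1,n4
  Y(L3) = 0.000-0.4389j S between n1,n4
  Y(R4) = 0.001783+0.000j S between n3,n4
  Y(R5) = 0.0001026+0.000j S between n4,n1
  Y(C1) = 0.000+0.1098j S between n4,n1
  Y(R6) = 0.001086+0.000j S between n1,n3
  Y(R7) = 0.001484+0.000j S between n0,n1
  Y(C2) = 0.000+0.005410j S between n4,n1
  Y(C3) = 0.000+0.0008203j S between n0,n3
  Y(R8) = 0.1064+0.000j S between n0,n2
  Y(L4) = 0.000-0.03910j S between n4,n2
  Y(L5) = 0.000-0.1663j S between n0,n2
  I1: injects 0.424 A into n0 (from n2)
Assemble and solve the 4×4 MNA system:
  V(n1)=-0.06814+0.02905j  V(n2)=-0.8673-1.611j  V(n3)=-0.07494+0.02038j  V(n4)=-0.08919-0.02031j

-0.06368+0.02714j A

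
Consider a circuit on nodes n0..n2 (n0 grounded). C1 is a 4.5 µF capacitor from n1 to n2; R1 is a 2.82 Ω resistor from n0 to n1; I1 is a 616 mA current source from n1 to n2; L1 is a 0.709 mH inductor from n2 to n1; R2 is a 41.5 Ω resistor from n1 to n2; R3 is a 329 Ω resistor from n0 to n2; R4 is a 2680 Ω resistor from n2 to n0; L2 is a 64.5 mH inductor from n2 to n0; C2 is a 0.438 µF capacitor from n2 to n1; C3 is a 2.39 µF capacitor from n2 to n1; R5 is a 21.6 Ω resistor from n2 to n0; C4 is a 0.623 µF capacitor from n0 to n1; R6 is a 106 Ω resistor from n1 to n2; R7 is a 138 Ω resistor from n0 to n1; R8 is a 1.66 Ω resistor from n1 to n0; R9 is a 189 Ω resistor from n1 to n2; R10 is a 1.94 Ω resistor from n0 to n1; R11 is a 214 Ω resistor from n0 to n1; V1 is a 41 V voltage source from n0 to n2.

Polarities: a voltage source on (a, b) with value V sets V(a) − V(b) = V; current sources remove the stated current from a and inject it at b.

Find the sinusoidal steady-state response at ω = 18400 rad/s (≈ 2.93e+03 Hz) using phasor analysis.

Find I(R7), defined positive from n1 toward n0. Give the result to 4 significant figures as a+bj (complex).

-0.01100-0.01085j A

Element admittances at ω=18400 rad/s:
  Y(C1) = 0.000+0.08280j S between n1,n2
  Y(R1) = 0.3546+0.000j S between n0,n1
  I1: injects 0.616 A into n2 (from n1)
  Y(L1) = 0.000-0.07665j S between n2,n1
  Y(R2) = 0.02410+0.000j S between n1,n2
  Y(R3) = 0.003040+0.000j S between n0,n2
  Y(R4) = 0.0003731+0.000j S between n2,n0
  Y(L2) = 0.000-0.0008426j S between n2,n0
  Y(C2) = 0.000+0.008059j S between n2,n1
  Y(C3) = 0.000+0.04398j S between n2,n1
  Y(R5) = 0.04630+0.000j S between n2,n0
  Y(C4) = 0.000+0.01146j S between n0,n1
  Y(R6) = 0.009434+0.000j S between n1,n2
  Y(R7) = 0.007246+0.000j S between n0,n1
  Y(R8) = 0.6024+0.000j S between n1,n0
  Y(R9) = 0.005291+0.000j S between n1,n2
  Y(R10) = 0.5155+0.000j S between n0,n1
  Y(R11) = 0.004673+0.000j S between n0,n1
  V1: constraint V(n0)−V(n2) = 41
Assemble and solve the 3×3 MNA system:
  V(n1)=-1.518-1.497j  V(n2)=-41.00+0.000j
  i(V1)=-4.274-2.204j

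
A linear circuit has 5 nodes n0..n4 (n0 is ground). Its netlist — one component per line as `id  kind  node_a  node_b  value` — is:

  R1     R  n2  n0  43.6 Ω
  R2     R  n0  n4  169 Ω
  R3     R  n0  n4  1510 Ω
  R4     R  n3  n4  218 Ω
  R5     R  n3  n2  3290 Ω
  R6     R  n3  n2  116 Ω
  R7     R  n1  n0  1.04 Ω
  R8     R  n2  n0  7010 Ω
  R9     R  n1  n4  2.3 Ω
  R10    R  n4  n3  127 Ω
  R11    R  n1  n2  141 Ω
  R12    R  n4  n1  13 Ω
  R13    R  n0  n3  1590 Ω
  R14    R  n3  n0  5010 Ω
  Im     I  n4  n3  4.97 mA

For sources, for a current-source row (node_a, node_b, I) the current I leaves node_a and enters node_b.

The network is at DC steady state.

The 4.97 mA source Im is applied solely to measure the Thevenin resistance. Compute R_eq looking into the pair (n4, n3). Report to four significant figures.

Apply KCL at each of the 4 non-ground nodes and solve the resulting linear system.
Node n1: branches {R7, R9, R11, R12} → V_1 = -0.001500
Node n2: branches {R1, R5, R6, R8, R11} → V_2 = 0.05521
Node n3: branches {R4, R5, R6, R10, R13, R14, Im} → V_3 = 0.2430
Node n4: branches {R2, R3, R4, R9, R10, R12, Im} → V_4 = -0.005104

R_eq = 49.93 Ω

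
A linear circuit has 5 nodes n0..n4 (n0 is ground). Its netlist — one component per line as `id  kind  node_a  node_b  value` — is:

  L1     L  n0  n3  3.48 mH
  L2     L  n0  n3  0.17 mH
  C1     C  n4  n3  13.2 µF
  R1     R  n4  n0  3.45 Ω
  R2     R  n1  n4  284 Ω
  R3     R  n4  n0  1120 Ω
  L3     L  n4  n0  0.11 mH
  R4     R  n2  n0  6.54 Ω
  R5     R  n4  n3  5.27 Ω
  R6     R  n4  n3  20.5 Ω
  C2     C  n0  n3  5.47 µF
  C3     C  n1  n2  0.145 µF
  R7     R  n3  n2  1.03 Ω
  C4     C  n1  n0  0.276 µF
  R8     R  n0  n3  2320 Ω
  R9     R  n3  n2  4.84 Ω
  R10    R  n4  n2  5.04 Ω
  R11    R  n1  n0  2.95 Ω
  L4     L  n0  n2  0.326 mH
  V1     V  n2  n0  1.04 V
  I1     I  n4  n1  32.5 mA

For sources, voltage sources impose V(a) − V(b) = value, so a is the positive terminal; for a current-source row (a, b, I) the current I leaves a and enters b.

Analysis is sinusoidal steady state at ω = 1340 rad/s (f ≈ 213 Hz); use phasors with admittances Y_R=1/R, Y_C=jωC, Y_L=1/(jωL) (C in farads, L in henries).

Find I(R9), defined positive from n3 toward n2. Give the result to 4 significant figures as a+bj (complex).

MNA unknowns: 4 node voltages V₁..V_4 plus 1 source current (V1)
L1: Y=0.000-0.2144j on G[0,3]
L2: Y=0.000-4.390j on G[0,3]
C1: Y=0.000+0.01769j on G[4,3]
R1: Y=0.2899+0.000j on G[4,0]
R2: Y=0.003521+0.000j on G[1,4]
R3: Y=0.0008929+0.000j on G[4,0]
L3: Y=0.000-6.784j on G[4,0]
R4: Y=0.1529+0.000j on G[2,0]
R5: Y=0.1898+0.000j on G[4,3]
R6: Y=0.04878+0.000j on G[4,3]
C2: Y=0.000+0.007330j on G[0,3]
C3: Y=0.000+0.0001943j on G[1,2]
R7: Y=0.9709+0.000j on G[3,2]
C4: Y=0.000+0.0003698j on G[1,0]
R8: Y=0.0004310+0.000j on G[0,3]
R9: Y=0.2066+0.000j on G[3,2]
R10: Y=0.1984+0.000j on G[4,2]
R11: Y=0.3390+0.000j on G[1,0]
L4: Y=0.000-2.289j on G[0,2]
V1: row V2−V0=1.04, i_V1 at 2,0
I1: z[4]−=0.0325, z[1]+=0.0325
solve → V1=0.09483+0.0007251j, V2=1.040+0.000j, V3=0.07405+0.2441j, V4=-0.005737+0.02833j
aux → i_V1=-1.504+2.674j

-0.1996+0.05044j A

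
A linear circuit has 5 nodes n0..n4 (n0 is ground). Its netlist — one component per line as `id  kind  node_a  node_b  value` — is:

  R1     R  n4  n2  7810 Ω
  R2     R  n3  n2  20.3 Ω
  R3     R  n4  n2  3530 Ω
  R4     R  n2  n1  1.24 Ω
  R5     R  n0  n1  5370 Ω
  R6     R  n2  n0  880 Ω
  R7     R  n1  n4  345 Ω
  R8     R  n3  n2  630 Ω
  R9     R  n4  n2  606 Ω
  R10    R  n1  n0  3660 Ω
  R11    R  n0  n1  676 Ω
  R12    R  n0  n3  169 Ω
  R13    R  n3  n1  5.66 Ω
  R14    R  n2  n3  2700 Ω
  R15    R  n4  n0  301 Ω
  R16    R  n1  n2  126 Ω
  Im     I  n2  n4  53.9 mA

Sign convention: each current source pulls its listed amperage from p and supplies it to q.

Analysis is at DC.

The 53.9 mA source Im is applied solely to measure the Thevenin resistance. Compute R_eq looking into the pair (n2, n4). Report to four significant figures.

R_eq = 136.1 Ω

Apply KCL at each of the 4 non-ground nodes and solve the resulting linear system.
Node n1: branches {R4, R5, R7, R10, R11, R13, R16} → V_1 = -1.984
Node n2: branches {R1, R2, R3, R4, R6, R8, R9, R14, R16, Im} → V_2 = -2.024
Node n3: branches {R2, R8, R12, R13, R14} → V_3 = -1.943
Node n4: branches {R1, R3, R7, R9, R15, Im} → V_4 = 5.310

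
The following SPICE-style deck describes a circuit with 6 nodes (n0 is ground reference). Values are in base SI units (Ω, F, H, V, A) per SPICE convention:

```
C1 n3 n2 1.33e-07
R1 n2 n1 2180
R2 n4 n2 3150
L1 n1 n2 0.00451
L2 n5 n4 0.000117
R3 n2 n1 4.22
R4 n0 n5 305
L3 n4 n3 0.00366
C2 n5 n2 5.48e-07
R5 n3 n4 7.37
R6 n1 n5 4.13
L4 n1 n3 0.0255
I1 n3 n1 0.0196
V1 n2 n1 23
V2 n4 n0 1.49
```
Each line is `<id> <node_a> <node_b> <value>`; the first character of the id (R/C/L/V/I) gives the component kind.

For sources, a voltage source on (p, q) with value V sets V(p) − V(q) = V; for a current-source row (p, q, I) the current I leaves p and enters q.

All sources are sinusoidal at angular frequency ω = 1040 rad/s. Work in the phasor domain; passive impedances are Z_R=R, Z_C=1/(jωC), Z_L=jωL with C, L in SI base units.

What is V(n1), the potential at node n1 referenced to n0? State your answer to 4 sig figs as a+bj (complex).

1.540-0.05394j V

Apply KCL at each of the 5 non-ground nodes and solve the resulting linear system.
Node n1: branches {R1, L1, R3, R6, L4, I1, V1} → V_1 = 1.540-0.05394j
Node n2: branches {C1, R1, R2, L1, R3, C2, V1} → V_2 = 24.54-0.05394j
Node n3: branches {C1, L3, R5, L4, I1} → V_3 = 1.459-0.05818j
Node n4: branches {R2, L2, L3, R5, V2} → V_4 = 1.490+0.000j
Node n5: branches {L2, R4, C2, R6} → V_5 = 1.490+0.0008807j
Source currents: i(V1)=-5.468+4.887j, i(V2)=-0.004885-2.888e-06j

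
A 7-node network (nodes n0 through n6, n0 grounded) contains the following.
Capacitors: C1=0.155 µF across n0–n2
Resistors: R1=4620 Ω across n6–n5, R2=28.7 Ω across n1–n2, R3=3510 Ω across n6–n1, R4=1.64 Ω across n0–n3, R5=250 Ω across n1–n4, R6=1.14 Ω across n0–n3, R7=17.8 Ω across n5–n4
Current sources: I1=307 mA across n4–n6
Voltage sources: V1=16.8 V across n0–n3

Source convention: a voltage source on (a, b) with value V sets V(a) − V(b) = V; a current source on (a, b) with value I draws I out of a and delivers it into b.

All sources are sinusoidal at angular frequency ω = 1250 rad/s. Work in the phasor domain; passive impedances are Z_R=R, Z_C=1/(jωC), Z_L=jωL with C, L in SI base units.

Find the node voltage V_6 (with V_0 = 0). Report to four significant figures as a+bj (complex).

Apply KCL at each of the 6 non-ground nodes and solve the resulting linear system.
Node n1: branches {R2, R3, R5} → V_1 = 0.000+0.000j
Node n2: branches {C1, R2} → V_2 = 0.000+0.000j
Node n3: branches {R4, R6, V1} → V_3 = -16.80+0.000j
Node n4: branches {R5, I1, R7} → V_4 = -42.39+0.000j
Node n5: branches {R1, R7} → V_5 = -39.94+0.000j
Node n6: branches {R1, R3, I1} → V_6 = 595.1+0.000j
Source currents: i(V1)=-24.98+0.000j

595.1+0.000j V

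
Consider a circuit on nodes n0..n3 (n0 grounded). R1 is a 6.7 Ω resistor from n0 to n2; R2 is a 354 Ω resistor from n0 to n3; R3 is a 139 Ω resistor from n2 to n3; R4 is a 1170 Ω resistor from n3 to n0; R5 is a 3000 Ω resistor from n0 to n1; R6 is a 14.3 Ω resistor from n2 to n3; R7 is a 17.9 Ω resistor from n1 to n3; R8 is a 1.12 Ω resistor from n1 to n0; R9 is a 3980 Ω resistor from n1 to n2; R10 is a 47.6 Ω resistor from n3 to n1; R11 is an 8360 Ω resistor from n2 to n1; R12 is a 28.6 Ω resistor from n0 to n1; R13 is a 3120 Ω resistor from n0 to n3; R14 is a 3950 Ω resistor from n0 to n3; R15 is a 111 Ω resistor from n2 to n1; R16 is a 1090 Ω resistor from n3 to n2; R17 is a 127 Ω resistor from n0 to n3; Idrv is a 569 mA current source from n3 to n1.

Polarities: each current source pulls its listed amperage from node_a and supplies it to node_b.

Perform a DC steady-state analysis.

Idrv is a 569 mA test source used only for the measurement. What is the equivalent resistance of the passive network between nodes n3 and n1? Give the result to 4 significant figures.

R_eq = 7.271 Ω

MNA unknowns: 3 node voltages V₁..V_3
R1: Y=0.1493 on G[0,2]
R2: Y=0.002825 on G[0,3]
R3: Y=0.007194 on G[2,3]
R4: Y=0.0008547 on G[3,0]
R5: Y=0.0003333 on G[0,1]
R6: Y=0.06993 on G[2,3]
R7: Y=0.05587 on G[1,3]
R8: Y=0.8929 on G[1,0]
R9: Y=0.0002513 on G[1,2]
R10: Y=0.02101 on G[3,1]
R11: Y=0.0001196 on G[2,1]
R12: Y=0.03497 on G[0,1]
R13: Y=0.0003205 on G[0,3]
R14: Y=0.0002532 on G[0,3]
R15: Y=0.009009 on G[2,1]
R16: Y=0.0009174 on G[3,2]
R17: Y=0.007874 on G[0,3]
Idrv: z[3]−=0.569, z[1]+=0.569
solve → V1=0.2550, V2=-1.270, V3=-3.882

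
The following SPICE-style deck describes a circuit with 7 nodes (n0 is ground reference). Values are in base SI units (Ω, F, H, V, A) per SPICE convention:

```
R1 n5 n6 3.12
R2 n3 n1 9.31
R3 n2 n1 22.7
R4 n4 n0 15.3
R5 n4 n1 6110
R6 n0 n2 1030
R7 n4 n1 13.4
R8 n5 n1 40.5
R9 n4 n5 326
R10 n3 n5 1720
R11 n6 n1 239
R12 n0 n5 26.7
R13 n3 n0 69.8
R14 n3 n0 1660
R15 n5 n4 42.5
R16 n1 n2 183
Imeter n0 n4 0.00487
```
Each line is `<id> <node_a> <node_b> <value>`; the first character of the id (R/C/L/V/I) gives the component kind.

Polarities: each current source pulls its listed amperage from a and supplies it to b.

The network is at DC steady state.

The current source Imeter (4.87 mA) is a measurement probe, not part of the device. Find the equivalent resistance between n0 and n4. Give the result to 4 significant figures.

R_eq = 10.45 Ω

MNA unknowns: 6 node voltages V₁..V_6
R1: Y=0.3205 on G[5,6]
R2: Y=0.1074 on G[3,1]
R3: Y=0.04405 on G[2,1]
R4: Y=0.06536 on G[4,0]
R5: Y=0.0001637 on G[4,1]
R6: Y=0.0009709 on G[0,2]
R7: Y=0.07463 on G[4,1]
R8: Y=0.02469 on G[5,1]
R9: Y=0.003067 on G[4,5]
R10: Y=0.0005814 on G[3,5]
R11: Y=0.004184 on G[6,1]
R12: Y=0.03745 on G[0,5]
R13: Y=0.01433 on G[3,0]
R14: Y=0.0006024 on G[3,0]
R15: Y=0.02353 on G[5,4]
R16: Y=0.005464 on G[1,2]
Imeter: z[0]−=0.00487, z[4]+=0.00487
solve → V1=0.03884, V2=0.03809, V3=0.03406, V4=0.05088, V5=0.02667, V6=0.02683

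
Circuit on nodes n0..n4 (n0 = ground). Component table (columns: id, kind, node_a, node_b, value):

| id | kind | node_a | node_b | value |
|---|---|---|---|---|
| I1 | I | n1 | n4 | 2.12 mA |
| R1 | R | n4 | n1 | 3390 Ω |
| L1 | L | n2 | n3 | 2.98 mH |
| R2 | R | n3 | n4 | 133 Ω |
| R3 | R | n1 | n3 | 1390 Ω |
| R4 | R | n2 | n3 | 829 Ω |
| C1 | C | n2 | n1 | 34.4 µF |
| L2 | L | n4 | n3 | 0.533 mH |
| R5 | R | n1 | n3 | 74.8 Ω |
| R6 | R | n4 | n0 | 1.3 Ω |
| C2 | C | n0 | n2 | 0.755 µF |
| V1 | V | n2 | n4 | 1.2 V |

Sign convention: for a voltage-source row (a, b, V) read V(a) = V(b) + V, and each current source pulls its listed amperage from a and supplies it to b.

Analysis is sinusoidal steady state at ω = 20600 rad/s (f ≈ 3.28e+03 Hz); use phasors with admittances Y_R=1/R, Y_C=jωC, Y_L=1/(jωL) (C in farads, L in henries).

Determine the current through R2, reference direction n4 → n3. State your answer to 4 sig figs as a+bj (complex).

Element admittances at ω=20600 rad/s:
  I1: injects 0.00212 A into n4 (from n1)
  Y(R1) = 0.0002950+0.000j S between n4,n1
  Y(L1) = 0.000-0.01629j S between n2,n3
  Y(R2) = 0.007519+0.000j S between n3,n4
  Y(R3) = 0.0007194+0.000j S between n1,n3
  Y(R4) = 0.001206+0.000j S between n2,n3
  Y(C1) = 0.000+0.7086j S between n2,n1
  Y(L2) = 0.000-0.09108j S between n4,n3
  Y(R5) = 0.01337+0.000j S between n1,n3
  Y(R6) = 0.7692+0.000j S between n4,n0
  Y(C2) = 0.000+0.01555j S between n0,n2
  V1: constraint V(n2)−V(n4) = 1.2
Assemble and solve the 5×5 MNA system:
  V(n1)=1.202-0.0009599j  V(n2)=1.200-0.02425j  V(n3)=0.2056+0.1032j  V(n4)=-0.0004904-0.02425j
  i(V1)=-0.01601-0.0008514j

-0.001550-0.0009581j A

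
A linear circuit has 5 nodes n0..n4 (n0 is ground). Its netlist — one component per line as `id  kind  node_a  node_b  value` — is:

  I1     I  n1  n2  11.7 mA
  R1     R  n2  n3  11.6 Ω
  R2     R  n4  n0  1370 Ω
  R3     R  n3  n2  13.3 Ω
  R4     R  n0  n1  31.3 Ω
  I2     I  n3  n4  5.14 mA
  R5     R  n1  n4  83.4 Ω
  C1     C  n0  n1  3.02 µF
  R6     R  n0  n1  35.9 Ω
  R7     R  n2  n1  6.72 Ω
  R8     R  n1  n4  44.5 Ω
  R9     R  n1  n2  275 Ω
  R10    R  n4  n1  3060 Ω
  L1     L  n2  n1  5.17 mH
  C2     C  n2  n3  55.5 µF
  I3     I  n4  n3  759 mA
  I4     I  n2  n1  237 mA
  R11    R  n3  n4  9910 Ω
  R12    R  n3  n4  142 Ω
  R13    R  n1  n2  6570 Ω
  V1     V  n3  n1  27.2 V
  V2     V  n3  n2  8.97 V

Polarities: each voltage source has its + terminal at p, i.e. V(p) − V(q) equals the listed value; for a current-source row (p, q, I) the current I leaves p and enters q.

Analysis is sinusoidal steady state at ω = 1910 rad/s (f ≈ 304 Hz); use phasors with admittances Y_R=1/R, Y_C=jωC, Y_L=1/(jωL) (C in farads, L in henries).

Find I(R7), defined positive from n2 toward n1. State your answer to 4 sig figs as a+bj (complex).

MNA unknowns: 4 node voltages V₁..V_4 plus 2 source currents (V1, V2)
I1: z[1]−=0.0117, z[2]+=0.0117
R1: Y=0.08621+0.000j on G[2,3]
R2: Y=0.0007299+0.000j on G[4,0]
R3: Y=0.07519+0.000j on G[3,2]
R4: Y=0.03195+0.000j on G[0,1]
I2: z[3]−=0.00514, z[4]+=0.00514
R5: Y=0.01199+0.000j on G[1,4]
C1: Y=0.000+0.005768j on G[0,1]
R6: Y=0.02786+0.000j on G[0,1]
R7: Y=0.1488+0.000j on G[2,1]
R8: Y=0.02247+0.000j on G[1,4]
R9: Y=0.003636+0.000j on G[1,2]
R10: Y=0.0003268+0.000j on G[4,1]
L1: Y=0.000-0.1013j on G[2,1]
C2: Y=0.000+0.1060j on G[2,3]
I3: z[4]−=0.759, z[3]+=0.759
I4: z[2]−=0.237, z[1]+=0.237
R11: Y=0.0001009+0.000j on G[3,4]
R12: Y=0.007042+0.000j on G[3,4]
R13: Y=0.0001522+0.000j on G[1,2]
V1: row V3−V1=27.2, i_V1 at 3,1
V2: row V3−V2=8.97, i_V2 at 3,2
solve → V1=0.1568-0.01494j, V2=18.39-0.01494j, V3=27.36-0.01494j, V4=-12.96-0.01469j
aux → i_V1=-2.541+1.846j, i_V2=1.559-2.797j

2.713+0.000j A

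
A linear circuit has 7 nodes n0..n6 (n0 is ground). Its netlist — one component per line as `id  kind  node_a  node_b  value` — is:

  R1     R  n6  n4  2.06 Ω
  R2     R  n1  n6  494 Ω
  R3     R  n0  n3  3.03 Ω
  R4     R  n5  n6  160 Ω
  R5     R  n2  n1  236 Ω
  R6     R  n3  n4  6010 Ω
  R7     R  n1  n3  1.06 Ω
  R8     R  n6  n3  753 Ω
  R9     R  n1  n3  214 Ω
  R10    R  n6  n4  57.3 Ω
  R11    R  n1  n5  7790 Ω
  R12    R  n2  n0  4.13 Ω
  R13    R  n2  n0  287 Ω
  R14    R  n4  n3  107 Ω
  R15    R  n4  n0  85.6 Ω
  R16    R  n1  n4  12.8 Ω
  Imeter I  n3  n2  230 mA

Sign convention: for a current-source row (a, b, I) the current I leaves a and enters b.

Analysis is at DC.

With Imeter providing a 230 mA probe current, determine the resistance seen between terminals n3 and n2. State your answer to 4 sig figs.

MNA unknowns: 6 node voltages V₁..V_6
R1: Y=0.4854 on G[6,4]
R2: Y=0.002024 on G[1,6]
R3: Y=0.3300 on G[0,3]
R4: Y=0.006250 on G[5,6]
R5: Y=0.004237 on G[2,1]
R6: Y=0.0001664 on G[3,4]
R7: Y=0.9434 on G[1,3]
R8: Y=0.001328 on G[6,3]
R9: Y=0.004673 on G[1,3]
R10: Y=0.01745 on G[6,4]
R11: Y=0.0001284 on G[1,5]
R12: Y=0.2421 on G[2,0]
R13: Y=0.003484 on G[2,0]
R14: Y=0.009346 on G[4,3]
R15: Y=0.01168 on G[4,0]
R16: Y=0.07812 on G[1,4]
Imeter: z[3]−=0.23, z[2]+=0.23
solve → V1=-0.6437, V2=0.9096, V3=-0.6567, V4=-0.5719, V5=-0.5739, V6=-0.5724

R_eq = 6.810 Ω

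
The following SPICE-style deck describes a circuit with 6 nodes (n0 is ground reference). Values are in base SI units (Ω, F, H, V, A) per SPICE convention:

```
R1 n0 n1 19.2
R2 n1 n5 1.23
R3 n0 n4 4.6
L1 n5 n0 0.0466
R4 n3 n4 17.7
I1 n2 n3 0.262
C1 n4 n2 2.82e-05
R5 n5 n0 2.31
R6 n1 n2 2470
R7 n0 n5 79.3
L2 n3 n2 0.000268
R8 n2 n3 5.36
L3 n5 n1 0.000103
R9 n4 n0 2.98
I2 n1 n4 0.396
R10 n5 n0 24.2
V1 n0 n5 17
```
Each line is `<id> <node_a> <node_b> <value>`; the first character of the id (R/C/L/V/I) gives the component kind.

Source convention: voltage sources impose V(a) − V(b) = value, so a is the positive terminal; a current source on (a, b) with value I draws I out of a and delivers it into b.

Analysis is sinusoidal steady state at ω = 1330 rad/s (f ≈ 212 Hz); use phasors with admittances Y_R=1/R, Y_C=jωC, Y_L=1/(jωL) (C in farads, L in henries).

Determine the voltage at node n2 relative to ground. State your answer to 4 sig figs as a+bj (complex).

Element admittances at ω=1330 rad/s:
  Y(R1) = 0.05208+0.000j S between n0,n1
  Y(R2) = 0.8130+0.000j S between n1,n5
  Y(R3) = 0.2174+0.000j S between n0,n4
  Y(L1) = 0.000-0.01613j S between n5,n0
  Y(R4) = 0.05650+0.000j S between n3,n4
  I1: injects 0.262 A into n3 (from n2)
  Y(C1) = 0.000+0.03751j S between n4,n2
  Y(R5) = 0.4329+0.000j S between n5,n0
  Y(R6) = 0.0004049+0.000j S between n1,n2
  Y(R7) = 0.01261+0.000j S between n0,n5
  Y(L2) = 0.000-2.806j S between n3,n2
  Y(R8) = 0.1866+0.000j S between n2,n3
  Y(L3) = 0.000-7.300j S between n5,n1
  Y(R9) = 0.3356+0.000j S between n4,n0
  I2: injects 0.396 A into n4 (from n1)
  Y(R10) = 0.04132+0.000j S between n5,n0
  V1: constraint V(n0)−V(n5) = 17
Assemble and solve the 6×6 MNA system:
  V(n1)=-16.99+0.06708j  V(n2)=0.5665-0.004084j  V(n3)=0.5747+0.09135j  V(n4)=0.7033+5.210e-05j  V(n5)=-17.00+0.000j
  i(V1)=-8.772+0.2778j

0.5665-0.004084j V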